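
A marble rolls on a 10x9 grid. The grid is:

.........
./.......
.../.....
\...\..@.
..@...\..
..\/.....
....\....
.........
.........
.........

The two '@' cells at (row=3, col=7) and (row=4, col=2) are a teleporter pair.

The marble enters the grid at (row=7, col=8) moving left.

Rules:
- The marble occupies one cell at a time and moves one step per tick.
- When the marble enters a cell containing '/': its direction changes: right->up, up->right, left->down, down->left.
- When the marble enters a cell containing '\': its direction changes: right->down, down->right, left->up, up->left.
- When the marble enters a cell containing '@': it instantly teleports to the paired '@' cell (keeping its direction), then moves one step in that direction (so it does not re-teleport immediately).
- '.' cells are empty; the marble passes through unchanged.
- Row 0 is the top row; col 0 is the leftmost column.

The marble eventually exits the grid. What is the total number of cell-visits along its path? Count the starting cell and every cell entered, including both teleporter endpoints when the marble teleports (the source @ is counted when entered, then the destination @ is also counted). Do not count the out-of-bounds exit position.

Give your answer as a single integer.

Step 1: enter (7,8), '.' pass, move left to (7,7)
Step 2: enter (7,7), '.' pass, move left to (7,6)
Step 3: enter (7,6), '.' pass, move left to (7,5)
Step 4: enter (7,5), '.' pass, move left to (7,4)
Step 5: enter (7,4), '.' pass, move left to (7,3)
Step 6: enter (7,3), '.' pass, move left to (7,2)
Step 7: enter (7,2), '.' pass, move left to (7,1)
Step 8: enter (7,1), '.' pass, move left to (7,0)
Step 9: enter (7,0), '.' pass, move left to (7,-1)
Step 10: at (7,-1) — EXIT via left edge, pos 7
Path length (cell visits): 9

Answer: 9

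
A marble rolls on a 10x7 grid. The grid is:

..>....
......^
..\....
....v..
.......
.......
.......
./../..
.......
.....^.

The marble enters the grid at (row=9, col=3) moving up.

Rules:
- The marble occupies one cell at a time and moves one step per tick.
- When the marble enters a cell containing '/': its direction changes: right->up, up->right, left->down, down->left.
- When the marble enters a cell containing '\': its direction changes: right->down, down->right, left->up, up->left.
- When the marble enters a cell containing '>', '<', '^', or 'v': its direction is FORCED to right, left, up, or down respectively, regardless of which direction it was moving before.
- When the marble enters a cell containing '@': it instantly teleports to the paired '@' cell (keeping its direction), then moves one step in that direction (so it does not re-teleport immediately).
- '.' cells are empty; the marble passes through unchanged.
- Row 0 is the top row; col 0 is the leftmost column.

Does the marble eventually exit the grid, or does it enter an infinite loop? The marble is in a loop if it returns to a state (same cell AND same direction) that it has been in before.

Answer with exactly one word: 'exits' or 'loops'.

Step 1: enter (9,3), '.' pass, move up to (8,3)
Step 2: enter (8,3), '.' pass, move up to (7,3)
Step 3: enter (7,3), '.' pass, move up to (6,3)
Step 4: enter (6,3), '.' pass, move up to (5,3)
Step 5: enter (5,3), '.' pass, move up to (4,3)
Step 6: enter (4,3), '.' pass, move up to (3,3)
Step 7: enter (3,3), '.' pass, move up to (2,3)
Step 8: enter (2,3), '.' pass, move up to (1,3)
Step 9: enter (1,3), '.' pass, move up to (0,3)
Step 10: enter (0,3), '.' pass, move up to (-1,3)
Step 11: at (-1,3) — EXIT via top edge, pos 3

Answer: exits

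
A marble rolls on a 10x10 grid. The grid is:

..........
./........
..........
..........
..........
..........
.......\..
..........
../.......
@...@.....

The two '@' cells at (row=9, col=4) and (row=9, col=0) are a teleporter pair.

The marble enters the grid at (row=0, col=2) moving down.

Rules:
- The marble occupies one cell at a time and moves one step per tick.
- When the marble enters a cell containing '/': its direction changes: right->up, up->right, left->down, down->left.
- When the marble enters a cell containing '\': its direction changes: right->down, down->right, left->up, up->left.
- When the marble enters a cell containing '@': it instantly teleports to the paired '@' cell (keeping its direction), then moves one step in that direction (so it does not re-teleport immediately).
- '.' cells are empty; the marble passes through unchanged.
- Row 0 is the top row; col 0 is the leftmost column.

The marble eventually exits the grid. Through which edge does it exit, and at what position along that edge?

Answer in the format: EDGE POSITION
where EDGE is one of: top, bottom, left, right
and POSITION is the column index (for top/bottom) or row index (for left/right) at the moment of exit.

Answer: left 8

Derivation:
Step 1: enter (0,2), '.' pass, move down to (1,2)
Step 2: enter (1,2), '.' pass, move down to (2,2)
Step 3: enter (2,2), '.' pass, move down to (3,2)
Step 4: enter (3,2), '.' pass, move down to (4,2)
Step 5: enter (4,2), '.' pass, move down to (5,2)
Step 6: enter (5,2), '.' pass, move down to (6,2)
Step 7: enter (6,2), '.' pass, move down to (7,2)
Step 8: enter (7,2), '.' pass, move down to (8,2)
Step 9: enter (8,2), '/' deflects down->left, move left to (8,1)
Step 10: enter (8,1), '.' pass, move left to (8,0)
Step 11: enter (8,0), '.' pass, move left to (8,-1)
Step 12: at (8,-1) — EXIT via left edge, pos 8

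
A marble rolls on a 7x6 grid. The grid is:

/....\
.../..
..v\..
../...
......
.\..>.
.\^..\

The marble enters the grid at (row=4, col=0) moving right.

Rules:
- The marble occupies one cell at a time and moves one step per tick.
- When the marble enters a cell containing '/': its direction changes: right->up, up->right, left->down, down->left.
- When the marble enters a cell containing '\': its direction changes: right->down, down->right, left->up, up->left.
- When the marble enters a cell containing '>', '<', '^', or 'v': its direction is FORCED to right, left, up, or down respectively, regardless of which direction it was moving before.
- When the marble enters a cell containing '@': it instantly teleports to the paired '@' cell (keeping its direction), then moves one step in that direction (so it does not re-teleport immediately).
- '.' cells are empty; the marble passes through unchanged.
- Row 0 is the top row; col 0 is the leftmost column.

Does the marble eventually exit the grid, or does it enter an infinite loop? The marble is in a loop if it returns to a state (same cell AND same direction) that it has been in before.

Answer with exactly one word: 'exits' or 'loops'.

Answer: exits

Derivation:
Step 1: enter (4,0), '.' pass, move right to (4,1)
Step 2: enter (4,1), '.' pass, move right to (4,2)
Step 3: enter (4,2), '.' pass, move right to (4,3)
Step 4: enter (4,3), '.' pass, move right to (4,4)
Step 5: enter (4,4), '.' pass, move right to (4,5)
Step 6: enter (4,5), '.' pass, move right to (4,6)
Step 7: at (4,6) — EXIT via right edge, pos 4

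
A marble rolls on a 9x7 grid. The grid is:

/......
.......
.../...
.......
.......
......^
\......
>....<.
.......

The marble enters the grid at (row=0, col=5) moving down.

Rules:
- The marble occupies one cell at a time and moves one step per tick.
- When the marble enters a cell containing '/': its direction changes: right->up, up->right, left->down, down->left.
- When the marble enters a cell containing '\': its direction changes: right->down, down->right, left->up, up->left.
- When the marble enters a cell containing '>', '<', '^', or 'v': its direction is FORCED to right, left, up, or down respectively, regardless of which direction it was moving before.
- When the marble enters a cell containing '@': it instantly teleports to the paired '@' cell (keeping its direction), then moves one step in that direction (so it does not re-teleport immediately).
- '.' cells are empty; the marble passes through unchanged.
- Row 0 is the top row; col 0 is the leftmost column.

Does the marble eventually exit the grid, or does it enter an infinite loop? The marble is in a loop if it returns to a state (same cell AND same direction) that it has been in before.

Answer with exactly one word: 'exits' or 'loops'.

Answer: loops

Derivation:
Step 1: enter (0,5), '.' pass, move down to (1,5)
Step 2: enter (1,5), '.' pass, move down to (2,5)
Step 3: enter (2,5), '.' pass, move down to (3,5)
Step 4: enter (3,5), '.' pass, move down to (4,5)
Step 5: enter (4,5), '.' pass, move down to (5,5)
Step 6: enter (5,5), '.' pass, move down to (6,5)
Step 7: enter (6,5), '.' pass, move down to (7,5)
Step 8: enter (7,5), '<' forces down->left, move left to (7,4)
Step 9: enter (7,4), '.' pass, move left to (7,3)
Step 10: enter (7,3), '.' pass, move left to (7,2)
Step 11: enter (7,2), '.' pass, move left to (7,1)
Step 12: enter (7,1), '.' pass, move left to (7,0)
Step 13: enter (7,0), '>' forces left->right, move right to (7,1)
Step 14: enter (7,1), '.' pass, move right to (7,2)
Step 15: enter (7,2), '.' pass, move right to (7,3)
Step 16: enter (7,3), '.' pass, move right to (7,4)
Step 17: enter (7,4), '.' pass, move right to (7,5)
Step 18: enter (7,5), '<' forces right->left, move left to (7,4)
Step 19: at (7,4) dir=left — LOOP DETECTED (seen before)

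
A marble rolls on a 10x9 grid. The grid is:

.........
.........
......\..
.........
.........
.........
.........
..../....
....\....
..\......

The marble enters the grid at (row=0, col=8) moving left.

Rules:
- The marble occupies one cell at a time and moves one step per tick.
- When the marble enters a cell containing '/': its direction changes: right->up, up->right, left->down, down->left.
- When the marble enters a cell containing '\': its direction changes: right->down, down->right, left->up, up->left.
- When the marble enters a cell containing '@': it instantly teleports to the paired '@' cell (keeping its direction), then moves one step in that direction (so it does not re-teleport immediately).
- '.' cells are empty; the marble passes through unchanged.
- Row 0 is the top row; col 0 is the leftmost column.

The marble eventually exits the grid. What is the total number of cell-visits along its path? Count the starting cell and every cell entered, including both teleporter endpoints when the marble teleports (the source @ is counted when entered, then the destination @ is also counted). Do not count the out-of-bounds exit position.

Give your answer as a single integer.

Answer: 9

Derivation:
Step 1: enter (0,8), '.' pass, move left to (0,7)
Step 2: enter (0,7), '.' pass, move left to (0,6)
Step 3: enter (0,6), '.' pass, move left to (0,5)
Step 4: enter (0,5), '.' pass, move left to (0,4)
Step 5: enter (0,4), '.' pass, move left to (0,3)
Step 6: enter (0,3), '.' pass, move left to (0,2)
Step 7: enter (0,2), '.' pass, move left to (0,1)
Step 8: enter (0,1), '.' pass, move left to (0,0)
Step 9: enter (0,0), '.' pass, move left to (0,-1)
Step 10: at (0,-1) — EXIT via left edge, pos 0
Path length (cell visits): 9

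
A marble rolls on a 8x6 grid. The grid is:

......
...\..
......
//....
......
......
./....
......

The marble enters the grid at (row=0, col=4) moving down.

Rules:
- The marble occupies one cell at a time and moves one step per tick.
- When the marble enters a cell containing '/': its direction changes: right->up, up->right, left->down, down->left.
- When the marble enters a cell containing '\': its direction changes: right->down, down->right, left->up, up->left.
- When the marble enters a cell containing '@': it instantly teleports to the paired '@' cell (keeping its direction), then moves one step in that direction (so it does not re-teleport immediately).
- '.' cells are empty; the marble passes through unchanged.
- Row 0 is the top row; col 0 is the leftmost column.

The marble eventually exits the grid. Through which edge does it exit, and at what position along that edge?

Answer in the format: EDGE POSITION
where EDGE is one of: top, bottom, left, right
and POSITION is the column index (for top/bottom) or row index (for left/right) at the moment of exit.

Step 1: enter (0,4), '.' pass, move down to (1,4)
Step 2: enter (1,4), '.' pass, move down to (2,4)
Step 3: enter (2,4), '.' pass, move down to (3,4)
Step 4: enter (3,4), '.' pass, move down to (4,4)
Step 5: enter (4,4), '.' pass, move down to (5,4)
Step 6: enter (5,4), '.' pass, move down to (6,4)
Step 7: enter (6,4), '.' pass, move down to (7,4)
Step 8: enter (7,4), '.' pass, move down to (8,4)
Step 9: at (8,4) — EXIT via bottom edge, pos 4

Answer: bottom 4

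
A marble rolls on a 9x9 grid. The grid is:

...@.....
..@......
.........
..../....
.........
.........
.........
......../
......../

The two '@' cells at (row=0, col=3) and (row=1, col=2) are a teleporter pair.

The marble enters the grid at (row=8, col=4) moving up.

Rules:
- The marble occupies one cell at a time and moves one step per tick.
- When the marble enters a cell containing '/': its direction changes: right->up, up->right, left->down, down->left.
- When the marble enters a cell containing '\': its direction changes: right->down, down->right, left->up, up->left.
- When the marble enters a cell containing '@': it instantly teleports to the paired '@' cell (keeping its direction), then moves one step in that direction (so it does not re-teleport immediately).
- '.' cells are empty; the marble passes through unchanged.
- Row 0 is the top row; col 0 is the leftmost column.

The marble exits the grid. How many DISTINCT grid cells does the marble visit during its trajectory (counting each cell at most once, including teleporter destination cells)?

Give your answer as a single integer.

Step 1: enter (8,4), '.' pass, move up to (7,4)
Step 2: enter (7,4), '.' pass, move up to (6,4)
Step 3: enter (6,4), '.' pass, move up to (5,4)
Step 4: enter (5,4), '.' pass, move up to (4,4)
Step 5: enter (4,4), '.' pass, move up to (3,4)
Step 6: enter (3,4), '/' deflects up->right, move right to (3,5)
Step 7: enter (3,5), '.' pass, move right to (3,6)
Step 8: enter (3,6), '.' pass, move right to (3,7)
Step 9: enter (3,7), '.' pass, move right to (3,8)
Step 10: enter (3,8), '.' pass, move right to (3,9)
Step 11: at (3,9) — EXIT via right edge, pos 3
Distinct cells visited: 10 (path length 10)

Answer: 10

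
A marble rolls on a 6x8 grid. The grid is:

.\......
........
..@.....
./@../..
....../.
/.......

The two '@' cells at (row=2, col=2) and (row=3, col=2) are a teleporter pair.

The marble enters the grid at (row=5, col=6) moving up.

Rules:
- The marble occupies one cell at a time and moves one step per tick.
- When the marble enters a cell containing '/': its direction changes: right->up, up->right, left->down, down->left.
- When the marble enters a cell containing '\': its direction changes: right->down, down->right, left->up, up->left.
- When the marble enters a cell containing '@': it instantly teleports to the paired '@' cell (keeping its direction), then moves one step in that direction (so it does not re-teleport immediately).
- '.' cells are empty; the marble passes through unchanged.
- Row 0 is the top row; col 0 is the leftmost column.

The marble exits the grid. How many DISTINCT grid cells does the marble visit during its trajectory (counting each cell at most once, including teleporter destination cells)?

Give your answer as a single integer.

Answer: 3

Derivation:
Step 1: enter (5,6), '.' pass, move up to (4,6)
Step 2: enter (4,6), '/' deflects up->right, move right to (4,7)
Step 3: enter (4,7), '.' pass, move right to (4,8)
Step 4: at (4,8) — EXIT via right edge, pos 4
Distinct cells visited: 3 (path length 3)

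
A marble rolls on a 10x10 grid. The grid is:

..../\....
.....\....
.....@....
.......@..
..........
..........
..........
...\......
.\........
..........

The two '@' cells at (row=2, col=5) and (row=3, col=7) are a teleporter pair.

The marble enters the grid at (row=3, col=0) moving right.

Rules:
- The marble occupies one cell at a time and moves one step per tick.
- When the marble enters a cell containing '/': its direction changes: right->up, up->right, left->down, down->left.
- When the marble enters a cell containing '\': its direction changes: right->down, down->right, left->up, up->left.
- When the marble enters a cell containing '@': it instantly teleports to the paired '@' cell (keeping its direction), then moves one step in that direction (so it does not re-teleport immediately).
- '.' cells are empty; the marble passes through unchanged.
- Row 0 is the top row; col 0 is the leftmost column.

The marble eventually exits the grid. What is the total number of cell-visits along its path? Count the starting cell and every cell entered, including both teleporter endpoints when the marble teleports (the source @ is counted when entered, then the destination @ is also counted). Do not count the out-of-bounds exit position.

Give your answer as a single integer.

Answer: 13

Derivation:
Step 1: enter (3,0), '.' pass, move right to (3,1)
Step 2: enter (3,1), '.' pass, move right to (3,2)
Step 3: enter (3,2), '.' pass, move right to (3,3)
Step 4: enter (3,3), '.' pass, move right to (3,4)
Step 5: enter (3,4), '.' pass, move right to (3,5)
Step 6: enter (3,5), '.' pass, move right to (3,6)
Step 7: enter (3,6), '.' pass, move right to (3,7)
Step 8: enter (3,7), '@' teleport (3,7)->(2,5), also enter (2,5), move right to (2,6)
Step 9: enter (2,6), '.' pass, move right to (2,7)
Step 10: enter (2,7), '.' pass, move right to (2,8)
Step 11: enter (2,8), '.' pass, move right to (2,9)
Step 12: enter (2,9), '.' pass, move right to (2,10)
Step 13: at (2,10) — EXIT via right edge, pos 2
Path length (cell visits): 13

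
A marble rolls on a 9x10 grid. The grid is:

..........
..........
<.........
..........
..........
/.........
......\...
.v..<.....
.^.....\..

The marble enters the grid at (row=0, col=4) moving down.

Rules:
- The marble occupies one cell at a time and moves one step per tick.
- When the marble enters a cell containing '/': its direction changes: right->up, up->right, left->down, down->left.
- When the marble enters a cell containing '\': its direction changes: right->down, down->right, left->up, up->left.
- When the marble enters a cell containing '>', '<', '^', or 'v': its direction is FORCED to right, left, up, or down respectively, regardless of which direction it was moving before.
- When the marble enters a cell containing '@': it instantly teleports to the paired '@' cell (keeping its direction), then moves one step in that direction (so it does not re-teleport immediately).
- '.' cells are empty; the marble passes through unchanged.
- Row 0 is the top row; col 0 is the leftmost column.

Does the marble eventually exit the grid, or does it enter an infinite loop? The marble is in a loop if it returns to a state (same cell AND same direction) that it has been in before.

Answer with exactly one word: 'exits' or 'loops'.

Step 1: enter (0,4), '.' pass, move down to (1,4)
Step 2: enter (1,4), '.' pass, move down to (2,4)
Step 3: enter (2,4), '.' pass, move down to (3,4)
Step 4: enter (3,4), '.' pass, move down to (4,4)
Step 5: enter (4,4), '.' pass, move down to (5,4)
Step 6: enter (5,4), '.' pass, move down to (6,4)
Step 7: enter (6,4), '.' pass, move down to (7,4)
Step 8: enter (7,4), '<' forces down->left, move left to (7,3)
Step 9: enter (7,3), '.' pass, move left to (7,2)
Step 10: enter (7,2), '.' pass, move left to (7,1)
Step 11: enter (7,1), 'v' forces left->down, move down to (8,1)
Step 12: enter (8,1), '^' forces down->up, move up to (7,1)
Step 13: enter (7,1), 'v' forces up->down, move down to (8,1)
Step 14: at (8,1) dir=down — LOOP DETECTED (seen before)

Answer: loops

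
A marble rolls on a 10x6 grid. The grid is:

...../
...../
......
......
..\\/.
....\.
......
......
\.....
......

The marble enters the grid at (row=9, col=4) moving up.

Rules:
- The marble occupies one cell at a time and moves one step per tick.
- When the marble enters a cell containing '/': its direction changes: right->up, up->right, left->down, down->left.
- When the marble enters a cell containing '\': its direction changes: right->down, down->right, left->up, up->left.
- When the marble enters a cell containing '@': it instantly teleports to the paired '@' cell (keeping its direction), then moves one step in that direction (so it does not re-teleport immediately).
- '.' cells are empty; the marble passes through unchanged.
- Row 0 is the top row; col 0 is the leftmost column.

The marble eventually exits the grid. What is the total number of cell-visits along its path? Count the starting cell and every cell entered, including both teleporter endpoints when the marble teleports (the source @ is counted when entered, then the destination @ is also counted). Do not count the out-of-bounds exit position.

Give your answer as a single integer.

Step 1: enter (9,4), '.' pass, move up to (8,4)
Step 2: enter (8,4), '.' pass, move up to (7,4)
Step 3: enter (7,4), '.' pass, move up to (6,4)
Step 4: enter (6,4), '.' pass, move up to (5,4)
Step 5: enter (5,4), '\' deflects up->left, move left to (5,3)
Step 6: enter (5,3), '.' pass, move left to (5,2)
Step 7: enter (5,2), '.' pass, move left to (5,1)
Step 8: enter (5,1), '.' pass, move left to (5,0)
Step 9: enter (5,0), '.' pass, move left to (5,-1)
Step 10: at (5,-1) — EXIT via left edge, pos 5
Path length (cell visits): 9

Answer: 9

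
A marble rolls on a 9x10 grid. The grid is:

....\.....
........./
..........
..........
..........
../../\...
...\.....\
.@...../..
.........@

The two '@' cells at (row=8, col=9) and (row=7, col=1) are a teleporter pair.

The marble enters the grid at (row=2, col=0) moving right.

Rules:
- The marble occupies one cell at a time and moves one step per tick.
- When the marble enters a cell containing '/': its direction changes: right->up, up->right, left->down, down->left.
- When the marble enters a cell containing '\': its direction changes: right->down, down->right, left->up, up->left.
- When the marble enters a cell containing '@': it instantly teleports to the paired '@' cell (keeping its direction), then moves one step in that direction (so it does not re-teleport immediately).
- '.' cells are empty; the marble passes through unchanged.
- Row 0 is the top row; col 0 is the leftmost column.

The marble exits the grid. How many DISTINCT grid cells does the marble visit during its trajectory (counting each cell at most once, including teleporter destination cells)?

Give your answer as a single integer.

Step 1: enter (2,0), '.' pass, move right to (2,1)
Step 2: enter (2,1), '.' pass, move right to (2,2)
Step 3: enter (2,2), '.' pass, move right to (2,3)
Step 4: enter (2,3), '.' pass, move right to (2,4)
Step 5: enter (2,4), '.' pass, move right to (2,5)
Step 6: enter (2,5), '.' pass, move right to (2,6)
Step 7: enter (2,6), '.' pass, move right to (2,7)
Step 8: enter (2,7), '.' pass, move right to (2,8)
Step 9: enter (2,8), '.' pass, move right to (2,9)
Step 10: enter (2,9), '.' pass, move right to (2,10)
Step 11: at (2,10) — EXIT via right edge, pos 2
Distinct cells visited: 10 (path length 10)

Answer: 10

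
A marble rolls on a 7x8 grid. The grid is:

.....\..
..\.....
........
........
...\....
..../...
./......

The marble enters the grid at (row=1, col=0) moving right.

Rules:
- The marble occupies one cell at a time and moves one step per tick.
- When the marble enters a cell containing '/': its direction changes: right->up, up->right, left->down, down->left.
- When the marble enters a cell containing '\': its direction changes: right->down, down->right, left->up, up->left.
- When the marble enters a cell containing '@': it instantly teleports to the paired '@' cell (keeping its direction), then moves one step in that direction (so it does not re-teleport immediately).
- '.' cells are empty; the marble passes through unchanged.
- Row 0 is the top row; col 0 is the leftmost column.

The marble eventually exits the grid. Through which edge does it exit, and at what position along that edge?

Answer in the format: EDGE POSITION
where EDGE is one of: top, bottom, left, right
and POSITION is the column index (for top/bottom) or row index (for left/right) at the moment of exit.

Answer: bottom 2

Derivation:
Step 1: enter (1,0), '.' pass, move right to (1,1)
Step 2: enter (1,1), '.' pass, move right to (1,2)
Step 3: enter (1,2), '\' deflects right->down, move down to (2,2)
Step 4: enter (2,2), '.' pass, move down to (3,2)
Step 5: enter (3,2), '.' pass, move down to (4,2)
Step 6: enter (4,2), '.' pass, move down to (5,2)
Step 7: enter (5,2), '.' pass, move down to (6,2)
Step 8: enter (6,2), '.' pass, move down to (7,2)
Step 9: at (7,2) — EXIT via bottom edge, pos 2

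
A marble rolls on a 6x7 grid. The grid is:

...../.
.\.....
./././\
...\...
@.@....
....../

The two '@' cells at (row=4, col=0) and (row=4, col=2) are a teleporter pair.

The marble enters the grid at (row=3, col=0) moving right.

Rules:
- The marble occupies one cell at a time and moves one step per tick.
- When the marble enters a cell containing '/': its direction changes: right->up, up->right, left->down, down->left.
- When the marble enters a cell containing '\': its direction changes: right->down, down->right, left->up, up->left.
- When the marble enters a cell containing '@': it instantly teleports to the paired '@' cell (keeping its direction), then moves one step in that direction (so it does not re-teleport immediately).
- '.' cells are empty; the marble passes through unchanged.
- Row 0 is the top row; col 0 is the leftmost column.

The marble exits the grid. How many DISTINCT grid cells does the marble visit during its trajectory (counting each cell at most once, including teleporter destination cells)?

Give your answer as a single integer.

Step 1: enter (3,0), '.' pass, move right to (3,1)
Step 2: enter (3,1), '.' pass, move right to (3,2)
Step 3: enter (3,2), '.' pass, move right to (3,3)
Step 4: enter (3,3), '\' deflects right->down, move down to (4,3)
Step 5: enter (4,3), '.' pass, move down to (5,3)
Step 6: enter (5,3), '.' pass, move down to (6,3)
Step 7: at (6,3) — EXIT via bottom edge, pos 3
Distinct cells visited: 6 (path length 6)

Answer: 6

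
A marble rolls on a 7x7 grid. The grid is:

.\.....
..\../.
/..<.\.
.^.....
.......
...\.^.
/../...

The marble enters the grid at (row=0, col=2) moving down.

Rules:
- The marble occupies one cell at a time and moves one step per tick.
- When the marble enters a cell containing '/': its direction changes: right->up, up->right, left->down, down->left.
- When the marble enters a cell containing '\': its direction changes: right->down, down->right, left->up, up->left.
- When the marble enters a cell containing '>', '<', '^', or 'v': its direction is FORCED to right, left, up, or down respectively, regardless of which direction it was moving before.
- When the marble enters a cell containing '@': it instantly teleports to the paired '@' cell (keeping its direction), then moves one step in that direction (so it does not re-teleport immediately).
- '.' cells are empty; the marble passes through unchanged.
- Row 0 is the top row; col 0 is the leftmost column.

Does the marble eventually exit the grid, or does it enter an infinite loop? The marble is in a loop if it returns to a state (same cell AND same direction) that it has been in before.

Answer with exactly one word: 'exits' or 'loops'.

Step 1: enter (0,2), '.' pass, move down to (1,2)
Step 2: enter (1,2), '\' deflects down->right, move right to (1,3)
Step 3: enter (1,3), '.' pass, move right to (1,4)
Step 4: enter (1,4), '.' pass, move right to (1,5)
Step 5: enter (1,5), '/' deflects right->up, move up to (0,5)
Step 6: enter (0,5), '.' pass, move up to (-1,5)
Step 7: at (-1,5) — EXIT via top edge, pos 5

Answer: exits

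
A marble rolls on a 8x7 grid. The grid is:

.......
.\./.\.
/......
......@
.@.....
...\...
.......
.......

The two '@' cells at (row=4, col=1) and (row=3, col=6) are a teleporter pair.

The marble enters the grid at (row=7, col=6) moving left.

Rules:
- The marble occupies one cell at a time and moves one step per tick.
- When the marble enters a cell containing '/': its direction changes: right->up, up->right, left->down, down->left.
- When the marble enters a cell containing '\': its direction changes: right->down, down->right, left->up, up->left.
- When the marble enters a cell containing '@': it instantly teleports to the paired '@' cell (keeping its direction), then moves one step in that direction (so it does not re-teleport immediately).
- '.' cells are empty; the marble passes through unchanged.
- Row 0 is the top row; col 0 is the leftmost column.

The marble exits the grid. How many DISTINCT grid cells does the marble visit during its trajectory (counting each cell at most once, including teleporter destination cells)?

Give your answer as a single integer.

Step 1: enter (7,6), '.' pass, move left to (7,5)
Step 2: enter (7,5), '.' pass, move left to (7,4)
Step 3: enter (7,4), '.' pass, move left to (7,3)
Step 4: enter (7,3), '.' pass, move left to (7,2)
Step 5: enter (7,2), '.' pass, move left to (7,1)
Step 6: enter (7,1), '.' pass, move left to (7,0)
Step 7: enter (7,0), '.' pass, move left to (7,-1)
Step 8: at (7,-1) — EXIT via left edge, pos 7
Distinct cells visited: 7 (path length 7)

Answer: 7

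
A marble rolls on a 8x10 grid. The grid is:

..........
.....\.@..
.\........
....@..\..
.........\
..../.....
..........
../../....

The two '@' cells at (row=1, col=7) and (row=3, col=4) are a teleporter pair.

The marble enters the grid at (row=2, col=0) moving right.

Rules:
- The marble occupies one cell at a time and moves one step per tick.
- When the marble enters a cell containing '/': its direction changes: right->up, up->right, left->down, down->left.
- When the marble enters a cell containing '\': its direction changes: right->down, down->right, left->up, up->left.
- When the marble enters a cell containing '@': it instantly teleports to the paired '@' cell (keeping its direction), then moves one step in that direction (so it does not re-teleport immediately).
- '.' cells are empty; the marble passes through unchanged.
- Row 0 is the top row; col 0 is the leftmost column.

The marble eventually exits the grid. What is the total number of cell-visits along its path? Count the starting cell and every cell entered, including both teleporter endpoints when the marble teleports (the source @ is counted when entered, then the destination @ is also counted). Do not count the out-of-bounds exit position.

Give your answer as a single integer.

Answer: 7

Derivation:
Step 1: enter (2,0), '.' pass, move right to (2,1)
Step 2: enter (2,1), '\' deflects right->down, move down to (3,1)
Step 3: enter (3,1), '.' pass, move down to (4,1)
Step 4: enter (4,1), '.' pass, move down to (5,1)
Step 5: enter (5,1), '.' pass, move down to (6,1)
Step 6: enter (6,1), '.' pass, move down to (7,1)
Step 7: enter (7,1), '.' pass, move down to (8,1)
Step 8: at (8,1) — EXIT via bottom edge, pos 1
Path length (cell visits): 7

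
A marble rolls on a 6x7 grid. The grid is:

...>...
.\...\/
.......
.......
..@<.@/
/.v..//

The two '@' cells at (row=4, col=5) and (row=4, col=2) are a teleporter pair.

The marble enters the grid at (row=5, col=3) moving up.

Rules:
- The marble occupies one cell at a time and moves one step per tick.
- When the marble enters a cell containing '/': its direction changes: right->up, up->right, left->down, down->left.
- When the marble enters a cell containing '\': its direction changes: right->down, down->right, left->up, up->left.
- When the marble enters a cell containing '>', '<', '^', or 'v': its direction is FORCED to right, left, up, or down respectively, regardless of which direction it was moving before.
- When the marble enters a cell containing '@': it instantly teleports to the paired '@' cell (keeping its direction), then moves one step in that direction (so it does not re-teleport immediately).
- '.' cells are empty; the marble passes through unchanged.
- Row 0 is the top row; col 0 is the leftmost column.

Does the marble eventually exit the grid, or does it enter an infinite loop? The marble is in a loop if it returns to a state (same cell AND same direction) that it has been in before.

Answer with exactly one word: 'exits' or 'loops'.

Answer: loops

Derivation:
Step 1: enter (5,3), '.' pass, move up to (4,3)
Step 2: enter (4,3), '<' forces up->left, move left to (4,2)
Step 3: enter (4,2), '@' teleport (4,2)->(4,5), also enter (4,5), move left to (4,4)
Step 4: enter (4,4), '.' pass, move left to (4,3)
Step 5: enter (4,3), '<' forces left->left, move left to (4,2)
Step 6: at (4,2) dir=left — LOOP DETECTED (seen before)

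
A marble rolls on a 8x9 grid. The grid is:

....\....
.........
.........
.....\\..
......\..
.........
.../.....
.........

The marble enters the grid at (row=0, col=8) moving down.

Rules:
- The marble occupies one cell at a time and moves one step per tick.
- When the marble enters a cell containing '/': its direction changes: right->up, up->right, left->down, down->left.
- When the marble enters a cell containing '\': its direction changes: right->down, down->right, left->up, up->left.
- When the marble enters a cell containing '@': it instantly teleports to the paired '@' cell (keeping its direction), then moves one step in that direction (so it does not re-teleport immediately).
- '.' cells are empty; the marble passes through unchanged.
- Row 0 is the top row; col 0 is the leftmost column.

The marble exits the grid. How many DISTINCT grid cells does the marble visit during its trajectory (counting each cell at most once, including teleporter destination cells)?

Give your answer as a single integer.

Answer: 8

Derivation:
Step 1: enter (0,8), '.' pass, move down to (1,8)
Step 2: enter (1,8), '.' pass, move down to (2,8)
Step 3: enter (2,8), '.' pass, move down to (3,8)
Step 4: enter (3,8), '.' pass, move down to (4,8)
Step 5: enter (4,8), '.' pass, move down to (5,8)
Step 6: enter (5,8), '.' pass, move down to (6,8)
Step 7: enter (6,8), '.' pass, move down to (7,8)
Step 8: enter (7,8), '.' pass, move down to (8,8)
Step 9: at (8,8) — EXIT via bottom edge, pos 8
Distinct cells visited: 8 (path length 8)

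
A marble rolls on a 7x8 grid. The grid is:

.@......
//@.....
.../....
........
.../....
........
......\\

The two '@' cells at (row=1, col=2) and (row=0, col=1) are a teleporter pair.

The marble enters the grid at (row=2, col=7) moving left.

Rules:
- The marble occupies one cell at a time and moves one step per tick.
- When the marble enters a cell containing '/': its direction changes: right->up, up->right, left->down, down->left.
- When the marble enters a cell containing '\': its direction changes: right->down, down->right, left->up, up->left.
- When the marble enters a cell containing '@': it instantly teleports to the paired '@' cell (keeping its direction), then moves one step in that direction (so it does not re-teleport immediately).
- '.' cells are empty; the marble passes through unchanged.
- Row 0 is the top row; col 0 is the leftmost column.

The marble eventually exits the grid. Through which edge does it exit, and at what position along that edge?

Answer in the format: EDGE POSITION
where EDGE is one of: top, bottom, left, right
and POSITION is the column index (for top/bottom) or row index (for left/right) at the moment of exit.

Answer: left 4

Derivation:
Step 1: enter (2,7), '.' pass, move left to (2,6)
Step 2: enter (2,6), '.' pass, move left to (2,5)
Step 3: enter (2,5), '.' pass, move left to (2,4)
Step 4: enter (2,4), '.' pass, move left to (2,3)
Step 5: enter (2,3), '/' deflects left->down, move down to (3,3)
Step 6: enter (3,3), '.' pass, move down to (4,3)
Step 7: enter (4,3), '/' deflects down->left, move left to (4,2)
Step 8: enter (4,2), '.' pass, move left to (4,1)
Step 9: enter (4,1), '.' pass, move left to (4,0)
Step 10: enter (4,0), '.' pass, move left to (4,-1)
Step 11: at (4,-1) — EXIT via left edge, pos 4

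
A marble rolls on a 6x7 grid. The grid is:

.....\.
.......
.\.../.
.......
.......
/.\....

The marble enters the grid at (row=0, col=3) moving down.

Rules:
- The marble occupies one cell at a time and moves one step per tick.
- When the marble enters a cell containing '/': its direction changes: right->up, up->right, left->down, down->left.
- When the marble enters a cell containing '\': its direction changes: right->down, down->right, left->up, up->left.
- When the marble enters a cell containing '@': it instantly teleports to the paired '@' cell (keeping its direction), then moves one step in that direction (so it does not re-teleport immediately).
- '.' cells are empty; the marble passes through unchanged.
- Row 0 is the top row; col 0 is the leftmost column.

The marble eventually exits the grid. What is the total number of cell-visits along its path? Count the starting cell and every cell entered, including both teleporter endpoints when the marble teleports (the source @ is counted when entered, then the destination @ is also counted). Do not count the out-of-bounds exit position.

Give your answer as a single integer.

Step 1: enter (0,3), '.' pass, move down to (1,3)
Step 2: enter (1,3), '.' pass, move down to (2,3)
Step 3: enter (2,3), '.' pass, move down to (3,3)
Step 4: enter (3,3), '.' pass, move down to (4,3)
Step 5: enter (4,3), '.' pass, move down to (5,3)
Step 6: enter (5,3), '.' pass, move down to (6,3)
Step 7: at (6,3) — EXIT via bottom edge, pos 3
Path length (cell visits): 6

Answer: 6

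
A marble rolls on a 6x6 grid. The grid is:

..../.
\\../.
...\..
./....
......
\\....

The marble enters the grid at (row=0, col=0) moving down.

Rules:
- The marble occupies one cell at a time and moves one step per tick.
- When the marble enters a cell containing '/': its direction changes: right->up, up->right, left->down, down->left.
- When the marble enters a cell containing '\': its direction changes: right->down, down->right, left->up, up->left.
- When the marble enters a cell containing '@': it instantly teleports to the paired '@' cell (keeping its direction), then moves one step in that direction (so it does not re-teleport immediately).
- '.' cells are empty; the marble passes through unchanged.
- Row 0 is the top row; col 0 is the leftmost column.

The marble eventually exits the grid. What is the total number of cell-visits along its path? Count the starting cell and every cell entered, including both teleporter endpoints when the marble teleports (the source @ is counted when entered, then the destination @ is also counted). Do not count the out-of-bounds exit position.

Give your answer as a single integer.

Step 1: enter (0,0), '.' pass, move down to (1,0)
Step 2: enter (1,0), '\' deflects down->right, move right to (1,1)
Step 3: enter (1,1), '\' deflects right->down, move down to (2,1)
Step 4: enter (2,1), '.' pass, move down to (3,1)
Step 5: enter (3,1), '/' deflects down->left, move left to (3,0)
Step 6: enter (3,0), '.' pass, move left to (3,-1)
Step 7: at (3,-1) — EXIT via left edge, pos 3
Path length (cell visits): 6

Answer: 6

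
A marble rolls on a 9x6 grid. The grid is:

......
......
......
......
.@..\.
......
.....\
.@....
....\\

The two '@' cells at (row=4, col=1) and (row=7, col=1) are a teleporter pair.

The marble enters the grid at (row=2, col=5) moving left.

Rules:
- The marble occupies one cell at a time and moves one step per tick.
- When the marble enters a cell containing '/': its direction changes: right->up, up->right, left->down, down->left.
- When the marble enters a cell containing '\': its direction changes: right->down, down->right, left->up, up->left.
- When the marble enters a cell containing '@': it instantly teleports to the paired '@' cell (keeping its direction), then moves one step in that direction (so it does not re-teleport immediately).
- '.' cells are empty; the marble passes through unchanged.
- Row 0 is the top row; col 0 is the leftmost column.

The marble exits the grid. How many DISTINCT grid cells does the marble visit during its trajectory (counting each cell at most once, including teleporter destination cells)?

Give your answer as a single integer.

Answer: 6

Derivation:
Step 1: enter (2,5), '.' pass, move left to (2,4)
Step 2: enter (2,4), '.' pass, move left to (2,3)
Step 3: enter (2,3), '.' pass, move left to (2,2)
Step 4: enter (2,2), '.' pass, move left to (2,1)
Step 5: enter (2,1), '.' pass, move left to (2,0)
Step 6: enter (2,0), '.' pass, move left to (2,-1)
Step 7: at (2,-1) — EXIT via left edge, pos 2
Distinct cells visited: 6 (path length 6)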